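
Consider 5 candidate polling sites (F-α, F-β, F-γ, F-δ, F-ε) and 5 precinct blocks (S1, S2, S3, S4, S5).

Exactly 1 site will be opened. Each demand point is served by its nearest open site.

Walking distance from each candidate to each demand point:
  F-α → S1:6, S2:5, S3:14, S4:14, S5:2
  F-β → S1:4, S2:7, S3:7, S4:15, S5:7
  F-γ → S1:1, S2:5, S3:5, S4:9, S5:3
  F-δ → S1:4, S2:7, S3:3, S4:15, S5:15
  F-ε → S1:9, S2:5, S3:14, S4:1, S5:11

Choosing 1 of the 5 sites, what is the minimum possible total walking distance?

Open {F-γ}.
  S1→F-γ 1, S2→F-γ 5, S3→F-γ 5, S4→F-γ 9, S5→F-γ 3  ⇒ total 23.
Compare {F-β}: total 40.
Compare {F-ε}: total 40.
No size-1 selection does better; minimum is 23.

23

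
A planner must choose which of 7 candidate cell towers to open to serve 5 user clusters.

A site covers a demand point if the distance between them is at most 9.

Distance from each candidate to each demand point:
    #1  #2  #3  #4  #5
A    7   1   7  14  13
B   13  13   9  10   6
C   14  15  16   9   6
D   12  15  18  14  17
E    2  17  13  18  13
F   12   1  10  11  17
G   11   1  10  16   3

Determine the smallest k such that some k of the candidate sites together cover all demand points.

Coverage sets (demand points within 9 of each site):
  A: {#1, #2, #3}
  B: {#3, #5}
  C: {#4, #5}
  D: {}
  E: {#1}
  F: {#2}
  G: {#2, #5}
No single site covers all 5 demand points.
But {A, C} covers everything, so the minimum is 2.

2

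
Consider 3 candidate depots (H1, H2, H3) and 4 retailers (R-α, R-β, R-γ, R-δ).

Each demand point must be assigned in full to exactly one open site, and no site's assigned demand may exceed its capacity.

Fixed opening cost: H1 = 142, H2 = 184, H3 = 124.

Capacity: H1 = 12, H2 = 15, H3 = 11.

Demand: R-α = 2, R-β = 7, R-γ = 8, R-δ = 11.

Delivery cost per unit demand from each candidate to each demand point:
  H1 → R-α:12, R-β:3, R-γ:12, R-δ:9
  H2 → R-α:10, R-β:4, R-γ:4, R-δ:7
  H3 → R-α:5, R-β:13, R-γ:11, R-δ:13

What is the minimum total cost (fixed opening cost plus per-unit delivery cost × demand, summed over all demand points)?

Open {H1, H2, H3}; cheapest assignment that respects the capacities:
  H1 (cap 12, load 11): R-δ — cost 11×9 = 99
  H2 (cap 15, load 15): R-β, R-γ — cost 7×4 + 8×4 = 60
  H3 (cap 11, load 2): R-α — cost 2×5 = 10
  Shipping 169, fixed 450 → total 619.
  Any other capacity-feasible assignment to {H1, H2, H3} ships for at least 169.
Total demand is 28 and no other set of sites has combined capacity ≥ 28, so {H1, H2, H3} is the only feasible choice of open sites. Minimum: 619.

619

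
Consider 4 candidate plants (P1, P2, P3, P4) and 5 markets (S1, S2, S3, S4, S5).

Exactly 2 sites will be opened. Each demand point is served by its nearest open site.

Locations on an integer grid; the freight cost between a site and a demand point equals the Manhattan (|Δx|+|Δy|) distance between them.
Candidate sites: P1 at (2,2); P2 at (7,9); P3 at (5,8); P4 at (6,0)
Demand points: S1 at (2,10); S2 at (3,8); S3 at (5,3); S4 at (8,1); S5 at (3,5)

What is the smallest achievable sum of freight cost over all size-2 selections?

Open {P3, P4}.
  S1→P3 5, S2→P3 2, S3→P4 4, S4→P4 3, S5→P3 5  ⇒ total 19.
Compare {P1, P3}: total 22.
Compare {P1, P2}: total 26.
No size-2 selection does better; minimum is 19.

19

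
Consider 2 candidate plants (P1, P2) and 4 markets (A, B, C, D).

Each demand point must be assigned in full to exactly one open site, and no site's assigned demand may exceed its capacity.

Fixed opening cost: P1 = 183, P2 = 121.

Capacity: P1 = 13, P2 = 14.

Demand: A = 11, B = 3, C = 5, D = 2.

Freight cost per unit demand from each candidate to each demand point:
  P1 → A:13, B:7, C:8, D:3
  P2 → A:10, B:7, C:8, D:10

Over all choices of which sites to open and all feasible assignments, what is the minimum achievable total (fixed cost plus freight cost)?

Open {P1, P2}; cheapest assignment that respects the capacities:
  P1 (cap 13, load 10): B, C, D — cost 3×7 + 5×8 + 2×3 = 67
  P2 (cap 14, load 11): A — cost 11×10 = 110
  Shipping 177, fixed 304 → total 481.
  Any other capacity-feasible assignment to {P1, P2} ships for at least 177.
Total demand is 21 and no other set of sites has combined capacity ≥ 21, so {P1, P2} is the only feasible choice of open sites. Minimum: 481.

481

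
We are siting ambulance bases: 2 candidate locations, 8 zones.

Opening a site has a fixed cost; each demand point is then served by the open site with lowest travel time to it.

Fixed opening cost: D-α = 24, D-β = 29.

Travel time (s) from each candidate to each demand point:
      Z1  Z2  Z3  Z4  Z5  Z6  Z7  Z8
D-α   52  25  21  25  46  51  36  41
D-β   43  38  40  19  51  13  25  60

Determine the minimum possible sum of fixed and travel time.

Open {D-α, D-β}: assign each demand point to its cheapest open site.
  Z1→D-β 43, Z2→D-α 25, Z3→D-α 21, Z4→D-β 19, Z5→D-α 46, Z6→D-β 13, Z7→D-β 25, Z8→D-α 41
  travel time 233, fixed 53 → total 286.
Compare {D-β}: travel time 289 + fixed 29 = 318.
Compare {D-α}: travel time 297 + fixed 24 = 321.

286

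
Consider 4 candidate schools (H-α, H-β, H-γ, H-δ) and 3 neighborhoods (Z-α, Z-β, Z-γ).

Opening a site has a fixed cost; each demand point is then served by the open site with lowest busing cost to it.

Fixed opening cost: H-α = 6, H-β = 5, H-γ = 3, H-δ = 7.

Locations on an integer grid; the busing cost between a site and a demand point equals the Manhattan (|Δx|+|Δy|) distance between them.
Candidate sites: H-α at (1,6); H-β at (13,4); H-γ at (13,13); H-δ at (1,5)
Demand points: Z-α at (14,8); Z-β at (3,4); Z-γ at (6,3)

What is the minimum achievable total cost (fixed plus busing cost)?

Open {H-γ, H-δ}: assign each demand point to its cheapest open site.
  Z-α→H-γ 6, Z-β→H-δ 3, Z-γ→H-δ 7
  busing cost 16, fixed 10 → total 26.
Compare {H-α, H-γ}: busing cost 18 + fixed 9 = 27.
Compare {H-β, H-δ}: busing cost 15 + fixed 12 = 27.
Compare {H-β}: busing cost 23 + fixed 5 = 28.
All other subsets cost ≥ 27. Minimum total cost: 26.

26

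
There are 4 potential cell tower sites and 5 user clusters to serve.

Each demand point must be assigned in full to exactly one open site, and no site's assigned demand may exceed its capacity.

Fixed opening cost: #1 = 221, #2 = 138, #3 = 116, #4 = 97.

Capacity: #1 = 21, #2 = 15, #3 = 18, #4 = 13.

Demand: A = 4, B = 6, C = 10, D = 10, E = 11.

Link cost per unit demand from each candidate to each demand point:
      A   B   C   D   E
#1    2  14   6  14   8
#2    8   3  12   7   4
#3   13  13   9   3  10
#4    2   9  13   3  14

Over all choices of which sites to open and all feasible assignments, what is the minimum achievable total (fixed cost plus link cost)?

625

Open {#2, #3, #4}; cheapest assignment that respects the capacities:
  #2 (cap 15, load 15): A, E — cost 4×8 + 11×4 = 76
  #3 (cap 18, load 16): B, C — cost 6×13 + 10×9 = 168
  #4 (cap 13, load 10): D — cost 10×3 = 30
  Shipping 274, fixed 351 → total 625.
  Any other capacity-feasible assignment to {#2, #3, #4} ships for at least 274.
Compare {#1, #3, #4}: its best feasible assignment gives total 674.
Compare {#1, #2, #4}: its best feasible assignment gives total 682.
Every other set of open sites that can feasibly serve all demand totals ≥ 674 even under its best assignment. Minimum: 625.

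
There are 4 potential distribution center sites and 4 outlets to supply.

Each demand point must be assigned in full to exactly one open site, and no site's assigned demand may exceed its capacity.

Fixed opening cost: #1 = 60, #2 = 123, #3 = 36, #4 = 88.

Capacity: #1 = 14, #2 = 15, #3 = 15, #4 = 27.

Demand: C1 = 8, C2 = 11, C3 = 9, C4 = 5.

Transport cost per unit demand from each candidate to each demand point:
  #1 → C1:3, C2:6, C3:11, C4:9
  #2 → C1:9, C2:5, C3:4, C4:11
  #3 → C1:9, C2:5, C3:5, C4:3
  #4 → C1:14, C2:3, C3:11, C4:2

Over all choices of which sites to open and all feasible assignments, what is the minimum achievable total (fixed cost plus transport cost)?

296

Open {#1, #3, #4}; cheapest assignment that respects the capacities:
  #1 (cap 14, load 8): C1 — cost 8×3 = 24
  #3 (cap 15, load 9): C3 — cost 9×5 = 45
  #4 (cap 27, load 16): C2, C4 — cost 11×3 + 5×2 = 43
  Shipping 112, fixed 184 → total 296.
  Any other capacity-feasible assignment to {#1, #3, #4} ships for at least 112.
Compare {#1, #4}: its best feasible assignment gives total 314.
Compare {#3, #4}: its best feasible assignment gives total 324.
Every other set of open sites that can feasibly serve all demand totals ≥ 314 even under its best assignment. Minimum: 296.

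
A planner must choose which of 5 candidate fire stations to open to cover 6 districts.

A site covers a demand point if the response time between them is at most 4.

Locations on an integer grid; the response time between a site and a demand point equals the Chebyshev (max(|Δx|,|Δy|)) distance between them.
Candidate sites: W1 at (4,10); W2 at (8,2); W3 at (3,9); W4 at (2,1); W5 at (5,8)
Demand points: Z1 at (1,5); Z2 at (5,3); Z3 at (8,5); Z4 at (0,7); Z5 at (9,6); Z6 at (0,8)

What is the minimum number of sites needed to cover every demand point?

Coverage sets (demand points within 4 of each site):
  W1: {Z4, Z6}
  W2: {Z2, Z3, Z5}
  W3: {Z1, Z4, Z6}
  W4: {Z1, Z2}
  W5: {Z1, Z3, Z5}
No single site covers all 6 demand points.
But {W2, W3} covers everything, so the minimum is 2.

2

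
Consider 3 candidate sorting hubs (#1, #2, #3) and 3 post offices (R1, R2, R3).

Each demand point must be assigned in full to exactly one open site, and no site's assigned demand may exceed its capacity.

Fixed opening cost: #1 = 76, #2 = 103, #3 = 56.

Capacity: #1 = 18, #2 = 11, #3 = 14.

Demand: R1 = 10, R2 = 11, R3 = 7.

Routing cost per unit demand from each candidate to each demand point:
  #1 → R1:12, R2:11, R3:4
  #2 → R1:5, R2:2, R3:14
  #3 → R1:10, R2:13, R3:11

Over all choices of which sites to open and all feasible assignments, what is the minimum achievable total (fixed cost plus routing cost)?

Open {#1, #2}; cheapest assignment that respects the capacities:
  #1 (cap 18, load 17): R1, R3 — cost 10×12 + 7×4 = 148
  #2 (cap 11, load 11): R2 — cost 11×2 = 22
  Shipping 170, fixed 179 → total 349.
  Any other capacity-feasible assignment to {#1, #2} ships for at least 170.
Compare {#1, #3}: its best feasible assignment gives total 381.
Compare {#1, #2, #3}: its best feasible assignment gives total 385.
Every other set of open sites that can feasibly serve all demand totals ≥ 381 even under its best assignment. Minimum: 349.

349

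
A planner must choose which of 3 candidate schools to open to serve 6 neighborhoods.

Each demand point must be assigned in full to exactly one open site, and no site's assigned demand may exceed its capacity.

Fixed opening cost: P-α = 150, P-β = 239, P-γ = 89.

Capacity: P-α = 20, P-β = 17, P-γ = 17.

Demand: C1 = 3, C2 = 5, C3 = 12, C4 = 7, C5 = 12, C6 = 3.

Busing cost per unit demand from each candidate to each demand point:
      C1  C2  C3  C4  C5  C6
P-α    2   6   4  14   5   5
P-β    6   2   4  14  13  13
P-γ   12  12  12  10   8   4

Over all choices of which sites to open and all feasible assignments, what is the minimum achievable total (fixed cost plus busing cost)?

Open {P-α, P-β, P-γ}; cheapest assignment that respects the capacities:
  P-α (cap 20, load 15): C1, C5 — cost 3×2 + 12×5 = 66
  P-β (cap 17, load 17): C2, C3 — cost 5×2 + 12×4 = 58
  P-γ (cap 17, load 10): C4, C6 — cost 7×10 + 3×4 = 82
  Shipping 206, fixed 478 → total 684.
  Any other capacity-feasible assignment to {P-α, P-β, P-γ} ships for at least 206.
Total demand is 42 and no other set of sites has combined capacity ≥ 42, so {P-α, P-β, P-γ} is the only feasible choice of open sites. Minimum: 684.

684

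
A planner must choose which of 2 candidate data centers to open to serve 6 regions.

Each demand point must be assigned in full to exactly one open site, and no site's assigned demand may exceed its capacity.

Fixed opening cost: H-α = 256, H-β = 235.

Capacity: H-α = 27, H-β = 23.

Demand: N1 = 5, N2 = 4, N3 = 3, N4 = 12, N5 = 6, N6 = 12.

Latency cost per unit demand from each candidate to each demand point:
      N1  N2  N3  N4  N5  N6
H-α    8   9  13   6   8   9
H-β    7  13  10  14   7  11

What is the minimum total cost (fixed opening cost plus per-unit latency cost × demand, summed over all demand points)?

Open {H-α, H-β}; cheapest assignment that respects the capacities:
  H-α (cap 27, load 24): N4, N6 — cost 12×6 + 12×9 = 180
  H-β (cap 23, load 18): N1, N2, N3, N5 — cost 5×7 + 4×13 + 3×10 + 6×7 = 159
  Shipping 339, fixed 491 → total 830.
  Any other capacity-feasible assignment to {H-α, H-β} ships for at least 339.
Total demand is 42 and no other set of sites has combined capacity ≥ 42, so {H-α, H-β} is the only feasible choice of open sites. Minimum: 830.

830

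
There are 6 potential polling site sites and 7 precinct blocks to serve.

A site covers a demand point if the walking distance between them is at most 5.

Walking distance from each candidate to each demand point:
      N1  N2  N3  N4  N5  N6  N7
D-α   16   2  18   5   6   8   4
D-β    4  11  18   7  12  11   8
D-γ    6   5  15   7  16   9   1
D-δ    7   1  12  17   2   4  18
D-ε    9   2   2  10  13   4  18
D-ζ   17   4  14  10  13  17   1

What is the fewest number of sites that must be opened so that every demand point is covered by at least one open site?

Coverage sets (demand points within 5 of each site):
  D-α: {N2, N4, N7}
  D-β: {N1}
  D-γ: {N2, N7}
  D-δ: {N2, N5, N6}
  D-ε: {N2, N3, N6}
  D-ζ: {N2, N7}
No 3 sites suffice: every size-3 union leaves at least one demand point uncovered.
But {D-α, D-β, D-δ, D-ε} covers everything, so the minimum is 4.

4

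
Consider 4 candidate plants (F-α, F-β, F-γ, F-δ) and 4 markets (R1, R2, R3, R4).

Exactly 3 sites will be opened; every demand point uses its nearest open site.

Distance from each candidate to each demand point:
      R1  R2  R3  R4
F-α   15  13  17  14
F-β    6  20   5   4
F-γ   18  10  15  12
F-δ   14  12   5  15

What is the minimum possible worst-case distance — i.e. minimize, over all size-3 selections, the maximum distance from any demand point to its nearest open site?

10

Open {F-α, F-β, F-γ}.
  Farthest demand point is R2 at distance 10 (to F-γ); all others are ≤ 10.
With {F-β, F-γ, F-δ} the worst case is 10.
With {F-α, F-β, F-δ} the worst case is 12.
No size-3 selection achieves below 10.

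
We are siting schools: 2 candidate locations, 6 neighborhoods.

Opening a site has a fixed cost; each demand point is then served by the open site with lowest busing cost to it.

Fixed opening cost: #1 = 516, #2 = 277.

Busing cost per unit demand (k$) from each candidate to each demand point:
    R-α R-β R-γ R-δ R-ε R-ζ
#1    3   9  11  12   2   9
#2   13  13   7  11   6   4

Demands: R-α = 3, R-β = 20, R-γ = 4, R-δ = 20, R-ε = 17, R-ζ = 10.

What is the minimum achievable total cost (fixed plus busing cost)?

966

Open {#2}: assign each demand point to its cheapest open site.
  R-α→#2 3×13=39, R-β→#2 20×13=260, R-γ→#2 4×7=28, R-δ→#2 20×11=220, R-ε→#2 17×6=102, R-ζ→#2 10×4=40
  busing cost 689, fixed 277 → total 966.
Compare {#1}: busing cost 597 + fixed 516 = 1113.
Compare {#1, #2}: busing cost 511 + fixed 793 = 1304.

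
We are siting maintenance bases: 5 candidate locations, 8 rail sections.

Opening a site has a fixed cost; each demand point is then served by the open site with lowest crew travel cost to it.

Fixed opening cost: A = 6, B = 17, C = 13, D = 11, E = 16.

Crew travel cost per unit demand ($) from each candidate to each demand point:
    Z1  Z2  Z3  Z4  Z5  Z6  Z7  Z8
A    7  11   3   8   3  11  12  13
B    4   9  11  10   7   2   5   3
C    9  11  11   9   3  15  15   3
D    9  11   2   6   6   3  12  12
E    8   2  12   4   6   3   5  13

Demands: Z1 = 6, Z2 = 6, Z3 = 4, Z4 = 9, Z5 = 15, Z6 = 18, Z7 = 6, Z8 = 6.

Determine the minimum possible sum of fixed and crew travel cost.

Open {A, B, E}: assign each demand point to its cheapest open site.
  Z1→B 6×4=24, Z2→E 6×2=12, Z3→A 4×3=12, Z4→E 9×4=36, Z5→A 15×3=45, Z6→B 18×2=36, Z7→B 6×5=30, Z8→B 6×3=18
  crew travel cost 213, fixed 39 → total 252.
Compare {A, B, D, E}: crew travel cost 209 + fixed 50 = 259.
Compare {A, B, C, E}: crew travel cost 213 + fixed 52 = 265.
Compare {B, C, D, E}: crew travel cost 209 + fixed 57 = 266.
All other subsets cost ≥ 259. Minimum total cost: 252.

252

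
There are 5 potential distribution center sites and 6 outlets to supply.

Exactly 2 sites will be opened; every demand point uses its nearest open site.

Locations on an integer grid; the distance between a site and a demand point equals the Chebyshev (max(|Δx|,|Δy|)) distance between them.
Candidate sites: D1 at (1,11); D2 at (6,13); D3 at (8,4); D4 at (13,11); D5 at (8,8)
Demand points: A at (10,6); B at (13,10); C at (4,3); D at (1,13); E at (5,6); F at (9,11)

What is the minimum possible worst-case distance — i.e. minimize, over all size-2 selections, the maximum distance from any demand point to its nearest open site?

Open {D1, D5}.
  Farthest demand point is B at distance 5 (to D5); all others are ≤ 5.
With {D2, D5} the worst case is 5.
With {D2, D3} the worst case is 6.
No size-2 selection achieves below 5.

5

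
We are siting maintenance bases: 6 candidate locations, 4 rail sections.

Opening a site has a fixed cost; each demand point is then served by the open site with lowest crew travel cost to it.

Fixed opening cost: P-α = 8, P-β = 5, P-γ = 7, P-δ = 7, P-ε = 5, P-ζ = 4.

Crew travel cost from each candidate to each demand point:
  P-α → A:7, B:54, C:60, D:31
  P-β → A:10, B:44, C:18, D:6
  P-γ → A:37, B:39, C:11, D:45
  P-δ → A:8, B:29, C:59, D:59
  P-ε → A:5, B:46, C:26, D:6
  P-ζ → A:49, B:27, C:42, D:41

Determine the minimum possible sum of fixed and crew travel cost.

65

Open {P-γ, P-ε, P-ζ}: assign each demand point to its cheapest open site.
  A→P-ε 5, B→P-ζ 27, C→P-γ 11, D→P-ε 6
  crew travel cost 49, fixed 16 → total 65.
Compare {P-β, P-ζ}: crew travel cost 61 + fixed 9 = 70.
Compare {P-β, P-γ, P-ζ}: crew travel cost 54 + fixed 16 = 70.
Compare {P-β, P-ε, P-ζ}: crew travel cost 56 + fixed 14 = 70.
All other subsets cost ≥ 70. Minimum total cost: 65.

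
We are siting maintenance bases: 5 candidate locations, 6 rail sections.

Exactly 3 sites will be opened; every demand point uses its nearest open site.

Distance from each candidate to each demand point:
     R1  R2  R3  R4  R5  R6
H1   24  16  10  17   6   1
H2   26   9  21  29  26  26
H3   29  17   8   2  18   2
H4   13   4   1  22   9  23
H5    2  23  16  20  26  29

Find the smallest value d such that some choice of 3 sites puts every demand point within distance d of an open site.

Open {H3, H4, H5}.
  Farthest demand point is R5 at distance 9 (to H4); all others are ≤ 9.
With {H1, H3, H4} the worst case is 13.
With {H2, H3, H4} the worst case is 13.
No size-3 selection achieves below 9.

9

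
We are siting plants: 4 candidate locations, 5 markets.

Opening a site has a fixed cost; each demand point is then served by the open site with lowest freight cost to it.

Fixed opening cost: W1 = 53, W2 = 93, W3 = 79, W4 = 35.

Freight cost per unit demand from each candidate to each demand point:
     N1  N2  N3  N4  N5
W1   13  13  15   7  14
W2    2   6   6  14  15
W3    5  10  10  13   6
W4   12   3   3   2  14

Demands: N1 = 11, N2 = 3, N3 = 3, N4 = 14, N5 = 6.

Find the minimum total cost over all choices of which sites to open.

251

Open {W3, W4}: assign each demand point to its cheapest open site.
  N1→W3 11×5=55, N2→W4 3×3=9, N3→W4 3×3=9, N4→W4 14×2=28, N5→W3 6×6=36
  freight cost 137, fixed 114 → total 251.
Compare {W2, W4}: freight cost 152 + fixed 128 = 280.
Compare {W4}: freight cost 262 + fixed 35 = 297.
Compare {W1, W3, W4}: freight cost 137 + fixed 167 = 304.
All other subsets cost ≥ 280. Minimum total cost: 251.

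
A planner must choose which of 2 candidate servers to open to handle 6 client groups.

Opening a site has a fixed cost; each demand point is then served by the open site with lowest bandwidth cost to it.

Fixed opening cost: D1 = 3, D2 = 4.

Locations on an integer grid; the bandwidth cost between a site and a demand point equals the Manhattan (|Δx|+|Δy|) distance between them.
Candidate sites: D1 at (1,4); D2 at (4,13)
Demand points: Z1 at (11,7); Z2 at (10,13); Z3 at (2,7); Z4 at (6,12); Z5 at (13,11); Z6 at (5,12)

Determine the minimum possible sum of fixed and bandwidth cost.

46

Open {D1, D2}: assign each demand point to its cheapest open site.
  Z1→D1 13, Z2→D2 6, Z3→D1 4, Z4→D2 3, Z5→D2 11, Z6→D2 2
  bandwidth cost 39, fixed 7 → total 46.
Compare {D2}: bandwidth cost 43 + fixed 4 = 47.
Compare {D1}: bandwidth cost 79 + fixed 3 = 82.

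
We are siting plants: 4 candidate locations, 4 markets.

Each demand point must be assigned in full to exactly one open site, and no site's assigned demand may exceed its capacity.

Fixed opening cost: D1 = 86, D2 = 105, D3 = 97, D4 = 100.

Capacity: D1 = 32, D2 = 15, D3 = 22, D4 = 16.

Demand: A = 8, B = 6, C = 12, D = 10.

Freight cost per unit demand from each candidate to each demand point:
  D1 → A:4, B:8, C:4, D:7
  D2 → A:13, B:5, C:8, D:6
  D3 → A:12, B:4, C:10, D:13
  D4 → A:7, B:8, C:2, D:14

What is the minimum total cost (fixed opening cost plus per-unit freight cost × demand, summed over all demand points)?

Open {D1, D3}; cheapest assignment that respects the capacities:
  D1 (cap 32, load 30): A, C, D — cost 8×4 + 12×4 + 10×7 = 150
  D3 (cap 22, load 6): B — cost 6×4 = 24
  Shipping 174, fixed 183 → total 357.
  Any other capacity-feasible assignment to {D1, D3} ships for at least 174.
Compare {D1, D4}: its best feasible assignment gives total 360.
Compare {D1, D2}: its best feasible assignment gives total 371.
Every other set of open sites that can feasibly serve all demand totals ≥ 360 even under its best assignment. Minimum: 357.

357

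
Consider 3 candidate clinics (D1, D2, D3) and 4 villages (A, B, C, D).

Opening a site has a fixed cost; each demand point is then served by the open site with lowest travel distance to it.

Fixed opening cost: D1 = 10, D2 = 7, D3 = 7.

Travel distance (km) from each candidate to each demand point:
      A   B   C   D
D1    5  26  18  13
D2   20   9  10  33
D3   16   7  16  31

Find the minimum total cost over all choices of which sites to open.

Open {D1, D2}: assign each demand point to its cheapest open site.
  A→D1 5, B→D2 9, C→D2 10, D→D1 13
  travel distance 37, fixed 17 → total 54.
Compare {D1, D3}: travel distance 41 + fixed 17 = 58.
Compare {D1, D2, D3}: travel distance 35 + fixed 24 = 59.
Compare {D1}: travel distance 62 + fixed 10 = 72.
All other subsets cost ≥ 58. Minimum total cost: 54.

54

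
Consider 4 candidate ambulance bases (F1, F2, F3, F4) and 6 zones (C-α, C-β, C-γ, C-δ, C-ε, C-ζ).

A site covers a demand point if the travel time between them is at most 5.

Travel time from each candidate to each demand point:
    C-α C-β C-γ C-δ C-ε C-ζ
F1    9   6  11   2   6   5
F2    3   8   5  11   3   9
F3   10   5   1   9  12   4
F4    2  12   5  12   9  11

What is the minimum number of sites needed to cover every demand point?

3

Coverage sets (demand points within 5 of each site):
  F1: {C-δ, C-ζ}
  F2: {C-α, C-γ, C-ε}
  F3: {C-β, C-γ, C-ζ}
  F4: {C-α, C-γ}
No 2 sites suffice: every size-2 union leaves at least one demand point uncovered.
But {F1, F2, F3} covers everything, so the minimum is 3.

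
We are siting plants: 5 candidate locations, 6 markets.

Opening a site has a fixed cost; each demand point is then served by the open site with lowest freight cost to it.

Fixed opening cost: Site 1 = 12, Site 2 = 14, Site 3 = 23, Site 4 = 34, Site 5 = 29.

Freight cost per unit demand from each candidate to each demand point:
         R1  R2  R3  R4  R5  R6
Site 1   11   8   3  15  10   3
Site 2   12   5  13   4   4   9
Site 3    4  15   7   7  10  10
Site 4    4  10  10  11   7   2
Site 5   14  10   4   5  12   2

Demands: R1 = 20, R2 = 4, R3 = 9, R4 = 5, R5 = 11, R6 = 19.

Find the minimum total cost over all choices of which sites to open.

289

Open {Site 1, Site 2, Site 4}: assign each demand point to its cheapest open site.
  R1→Site 4 20×4=80, R2→Site 2 4×5=20, R3→Site 1 9×3=27, R4→Site 2 5×4=20, R5→Site 2 11×4=44, R6→Site 4 19×2=38
  freight cost 229, fixed 60 → total 289.
Compare {Site 1, Site 2, Site 3}: freight cost 248 + fixed 49 = 297.
Compare {Site 2, Site 3, Site 5}: freight cost 238 + fixed 66 = 304.
Compare {Site 1, Site 2, Site 3, Site 5}: freight cost 229 + fixed 78 = 307.
All other subsets cost ≥ 297. Minimum total cost: 289.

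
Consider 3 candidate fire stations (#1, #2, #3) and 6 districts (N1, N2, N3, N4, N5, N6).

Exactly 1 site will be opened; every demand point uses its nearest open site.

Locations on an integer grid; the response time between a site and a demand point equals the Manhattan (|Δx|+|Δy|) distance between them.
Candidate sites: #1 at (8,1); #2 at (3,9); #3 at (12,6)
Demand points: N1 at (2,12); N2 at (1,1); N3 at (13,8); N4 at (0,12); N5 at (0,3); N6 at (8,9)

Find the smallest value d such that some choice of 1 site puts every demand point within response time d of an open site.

11

Open {#2}.
  Farthest demand point is N3 at response time 11 (to #2); all others are ≤ 11.
With {#3} the worst case is 18.
With {#1} the worst case is 19.
No size-1 selection achieves below 11.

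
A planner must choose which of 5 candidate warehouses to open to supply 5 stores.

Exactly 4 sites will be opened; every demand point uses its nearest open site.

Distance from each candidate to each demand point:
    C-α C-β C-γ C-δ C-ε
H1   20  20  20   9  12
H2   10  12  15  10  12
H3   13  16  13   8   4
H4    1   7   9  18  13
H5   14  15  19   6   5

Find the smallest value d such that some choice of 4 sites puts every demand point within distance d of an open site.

Open {H1, H2, H3, H4}.
  Farthest demand point is C-γ at distance 9 (to H4); all others are ≤ 9.
With {H1, H2, H4, H5} the worst case is 9.
With {H1, H3, H4, H5} the worst case is 9.
No size-4 selection achieves below 9.

9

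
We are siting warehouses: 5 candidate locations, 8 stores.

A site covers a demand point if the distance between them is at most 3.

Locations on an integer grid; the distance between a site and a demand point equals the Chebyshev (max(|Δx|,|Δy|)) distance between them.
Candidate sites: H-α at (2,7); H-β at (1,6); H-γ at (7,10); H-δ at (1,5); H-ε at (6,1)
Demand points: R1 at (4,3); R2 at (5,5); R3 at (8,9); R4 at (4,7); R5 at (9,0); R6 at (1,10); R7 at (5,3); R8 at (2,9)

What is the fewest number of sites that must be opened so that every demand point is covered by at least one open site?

Coverage sets (demand points within 3 of each site):
  H-α: {R2, R4, R6, R8}
  H-β: {R1, R4, R8}
  H-γ: {R3, R4}
  H-δ: {R1, R4}
  H-ε: {R1, R5, R7}
No 2 sites suffice: every size-2 union leaves at least one demand point uncovered.
But {H-α, H-γ, H-ε} covers everything, so the minimum is 3.

3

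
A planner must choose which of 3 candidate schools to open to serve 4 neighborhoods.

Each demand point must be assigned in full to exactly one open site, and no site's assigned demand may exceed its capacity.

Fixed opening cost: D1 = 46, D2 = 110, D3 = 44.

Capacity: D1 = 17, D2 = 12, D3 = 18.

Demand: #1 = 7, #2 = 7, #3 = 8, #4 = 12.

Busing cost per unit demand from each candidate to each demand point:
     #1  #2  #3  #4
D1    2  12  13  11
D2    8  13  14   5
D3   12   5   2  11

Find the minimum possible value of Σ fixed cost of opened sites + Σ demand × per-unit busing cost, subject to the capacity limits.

325

Open {D1, D2, D3}; cheapest assignment that respects the capacities:
  D1 (cap 17, load 7): #1 — cost 7×2 = 14
  D2 (cap 12, load 12): #4 — cost 12×5 = 60
  D3 (cap 18, load 15): #2, #3 — cost 7×5 + 8×2 = 51
  Shipping 125, fixed 200 → total 325.
  Any other capacity-feasible assignment to {D1, D2, D3} ships for at least 125.
Total demand is 34; every other set of sites either has combined capacity below 34 or cannot fit the demands without splitting one across sites, so {D1, D2, D3} is the only feasible choice of open sites. Minimum: 325.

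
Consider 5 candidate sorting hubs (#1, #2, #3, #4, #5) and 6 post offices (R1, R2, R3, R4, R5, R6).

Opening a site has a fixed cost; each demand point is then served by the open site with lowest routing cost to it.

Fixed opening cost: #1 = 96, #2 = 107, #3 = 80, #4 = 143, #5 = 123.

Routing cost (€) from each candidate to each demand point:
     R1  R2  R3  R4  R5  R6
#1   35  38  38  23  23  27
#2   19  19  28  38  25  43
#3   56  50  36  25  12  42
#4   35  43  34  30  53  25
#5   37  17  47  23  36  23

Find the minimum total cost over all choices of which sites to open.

Open {#2}: assign each demand point to its cheapest open site.
  R1→#2 19, R2→#2 19, R3→#2 28, R4→#2 38, R5→#2 25, R6→#2 43
  routing cost 172, fixed 107 → total 279.
Compare {#1}: routing cost 184 + fixed 96 = 280.
Compare {#3}: routing cost 221 + fixed 80 = 301.
Compare {#5}: routing cost 183 + fixed 123 = 306.
All other subsets cost ≥ 280. Minimum total cost: 279.

279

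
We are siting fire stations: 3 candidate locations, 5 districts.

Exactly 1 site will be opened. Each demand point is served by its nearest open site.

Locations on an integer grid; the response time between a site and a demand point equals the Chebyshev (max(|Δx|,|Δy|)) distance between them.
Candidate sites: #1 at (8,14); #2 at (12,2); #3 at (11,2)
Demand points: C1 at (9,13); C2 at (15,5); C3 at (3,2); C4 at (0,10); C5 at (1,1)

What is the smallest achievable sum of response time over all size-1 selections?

43

Open {#1}.
  C1→#1 1, C2→#1 9, C3→#1 12, C4→#1 8, C5→#1 13  ⇒ total 43.
Compare {#3}: total 44.
Compare {#2}: total 46.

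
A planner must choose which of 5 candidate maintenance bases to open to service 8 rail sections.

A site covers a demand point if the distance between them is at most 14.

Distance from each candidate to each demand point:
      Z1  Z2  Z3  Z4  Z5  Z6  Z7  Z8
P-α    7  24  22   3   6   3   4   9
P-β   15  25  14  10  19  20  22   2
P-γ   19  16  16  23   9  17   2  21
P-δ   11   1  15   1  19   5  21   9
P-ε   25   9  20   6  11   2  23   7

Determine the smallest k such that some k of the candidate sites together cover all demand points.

3

Coverage sets (demand points within 14 of each site):
  P-α: {Z1, Z4, Z5, Z6, Z7, Z8}
  P-β: {Z3, Z4, Z8}
  P-γ: {Z5, Z7}
  P-δ: {Z1, Z2, Z4, Z6, Z8}
  P-ε: {Z2, Z4, Z5, Z6, Z8}
No 2 sites suffice: every size-2 union leaves at least one demand point uncovered.
But {P-α, P-β, P-δ} covers everything, so the minimum is 3.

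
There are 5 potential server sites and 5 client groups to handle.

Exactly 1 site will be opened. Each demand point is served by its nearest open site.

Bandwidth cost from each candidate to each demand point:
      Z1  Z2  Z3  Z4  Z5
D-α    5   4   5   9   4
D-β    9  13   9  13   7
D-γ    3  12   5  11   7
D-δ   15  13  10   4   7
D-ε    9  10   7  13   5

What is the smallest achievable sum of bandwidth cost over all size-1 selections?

27

Open {D-α}.
  Z1→D-α 5, Z2→D-α 4, Z3→D-α 5, Z4→D-α 9, Z5→D-α 4  ⇒ total 27.
Compare {D-γ}: total 38.
Compare {D-ε}: total 44.
No size-1 selection does better; minimum is 27.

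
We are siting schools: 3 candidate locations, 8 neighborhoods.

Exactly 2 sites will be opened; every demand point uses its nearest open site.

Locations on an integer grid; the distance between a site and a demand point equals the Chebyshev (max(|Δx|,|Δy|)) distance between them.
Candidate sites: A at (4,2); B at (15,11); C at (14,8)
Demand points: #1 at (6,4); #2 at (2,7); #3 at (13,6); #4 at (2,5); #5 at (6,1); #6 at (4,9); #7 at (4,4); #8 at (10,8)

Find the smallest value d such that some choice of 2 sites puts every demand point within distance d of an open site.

7

Open {A, B}.
  Farthest demand point is #6 at distance 7 (to A); all others are ≤ 7.
With {A, C} the worst case is 7.
With {B, C} the worst case is 12.
No size-2 selection achieves below 7.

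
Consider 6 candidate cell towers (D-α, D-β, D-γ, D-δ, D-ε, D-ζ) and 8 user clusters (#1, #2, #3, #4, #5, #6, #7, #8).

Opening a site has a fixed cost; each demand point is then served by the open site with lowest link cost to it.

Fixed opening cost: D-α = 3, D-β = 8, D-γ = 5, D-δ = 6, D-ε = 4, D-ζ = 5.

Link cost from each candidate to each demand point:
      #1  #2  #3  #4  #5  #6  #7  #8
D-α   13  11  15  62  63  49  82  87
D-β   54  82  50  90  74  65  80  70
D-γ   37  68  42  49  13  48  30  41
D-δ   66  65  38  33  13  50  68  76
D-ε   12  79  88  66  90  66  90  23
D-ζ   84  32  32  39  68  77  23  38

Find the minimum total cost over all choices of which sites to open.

Open {D-α, D-δ, D-ε, D-ζ}: assign each demand point to its cheapest open site.
  #1→D-ε 12, #2→D-α 11, #3→D-α 15, #4→D-δ 33, #5→D-δ 13, #6→D-α 49, #7→D-ζ 23, #8→D-ε 23
  link cost 179, fixed 18 → total 197.
Compare {D-α, D-γ, D-ε, D-ζ}: link cost 184 + fixed 17 = 201.
Compare {D-α, D-γ, D-δ, D-ε, D-ζ}: link cost 178 + fixed 23 = 201.
Compare {D-α, D-γ, D-δ, D-ε}: link cost 185 + fixed 18 = 203.
All other subsets cost ≥ 201. Minimum total cost: 197.

197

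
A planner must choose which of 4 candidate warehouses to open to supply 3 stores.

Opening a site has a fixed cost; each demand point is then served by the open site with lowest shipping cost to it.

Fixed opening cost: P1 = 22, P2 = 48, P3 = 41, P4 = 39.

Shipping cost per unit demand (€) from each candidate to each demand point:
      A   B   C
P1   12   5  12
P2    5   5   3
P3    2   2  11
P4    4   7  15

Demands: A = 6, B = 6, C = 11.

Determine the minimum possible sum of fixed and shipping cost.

Open {P2}: assign each demand point to its cheapest open site.
  A→P2 6×5=30, B→P2 6×5=30, C→P2 11×3=33
  shipping cost 93, fixed 48 → total 141.
Compare {P2, P3}: shipping cost 57 + fixed 89 = 146.
Compare {P1, P2}: shipping cost 93 + fixed 70 = 163.
Compare {P1, P2, P3}: shipping cost 57 + fixed 111 = 168.
All other subsets cost ≥ 146. Minimum total cost: 141.

141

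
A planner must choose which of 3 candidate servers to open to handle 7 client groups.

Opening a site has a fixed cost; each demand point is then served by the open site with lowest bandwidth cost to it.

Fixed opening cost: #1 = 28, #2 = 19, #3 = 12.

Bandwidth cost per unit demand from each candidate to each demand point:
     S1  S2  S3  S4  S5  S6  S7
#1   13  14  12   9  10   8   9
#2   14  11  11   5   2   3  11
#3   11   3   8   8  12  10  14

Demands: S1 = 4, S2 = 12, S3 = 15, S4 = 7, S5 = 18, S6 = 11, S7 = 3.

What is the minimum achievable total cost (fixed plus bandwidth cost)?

Open {#2, #3}: assign each demand point to its cheapest open site.
  S1→#3 4×11=44, S2→#3 12×3=36, S3→#3 15×8=120, S4→#2 7×5=35, S5→#2 18×2=36, S6→#2 11×3=33, S7→#2 3×11=33
  bandwidth cost 337, fixed 31 → total 368.
Compare {#1, #2, #3}: bandwidth cost 331 + fixed 59 = 390.
Compare {#2}: bandwidth cost 490 + fixed 19 = 509.
Compare {#1, #2}: bandwidth cost 480 + fixed 47 = 527.
All other subsets cost ≥ 390. Minimum total cost: 368.

368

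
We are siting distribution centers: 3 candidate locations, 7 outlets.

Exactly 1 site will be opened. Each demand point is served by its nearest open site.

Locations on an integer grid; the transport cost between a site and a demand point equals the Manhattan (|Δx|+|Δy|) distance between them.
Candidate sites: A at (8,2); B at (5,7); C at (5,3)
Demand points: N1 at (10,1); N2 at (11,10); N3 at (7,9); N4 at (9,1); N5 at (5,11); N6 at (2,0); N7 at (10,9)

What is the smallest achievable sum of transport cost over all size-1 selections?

53

Open {A}.
  N1→A 3, N2→A 11, N3→A 8, N4→A 2, N5→A 12, N6→A 8, N7→A 9  ⇒ total 53.
Compare {B}: total 55.
Compare {C}: total 59.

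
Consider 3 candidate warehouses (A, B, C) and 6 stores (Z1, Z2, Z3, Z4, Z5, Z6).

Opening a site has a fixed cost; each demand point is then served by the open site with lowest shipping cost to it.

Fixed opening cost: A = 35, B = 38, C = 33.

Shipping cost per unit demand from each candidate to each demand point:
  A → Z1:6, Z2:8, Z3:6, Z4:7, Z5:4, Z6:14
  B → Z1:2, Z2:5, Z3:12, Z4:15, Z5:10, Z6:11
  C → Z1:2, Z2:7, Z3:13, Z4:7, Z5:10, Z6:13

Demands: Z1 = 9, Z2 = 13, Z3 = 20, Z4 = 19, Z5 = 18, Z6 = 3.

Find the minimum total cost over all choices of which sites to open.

514

Open {A, B}: assign each demand point to its cheapest open site.
  Z1→B 9×2=18, Z2→B 13×5=65, Z3→A 20×6=120, Z4→A 19×7=133, Z5→A 18×4=72, Z6→B 3×11=33
  shipping cost 441, fixed 73 → total 514.
Compare {A, C}: shipping cost 473 + fixed 68 = 541.
Compare {A, B, C}: shipping cost 441 + fixed 106 = 547.
Compare {A}: shipping cost 525 + fixed 35 = 560.
All other subsets cost ≥ 541. Minimum total cost: 514.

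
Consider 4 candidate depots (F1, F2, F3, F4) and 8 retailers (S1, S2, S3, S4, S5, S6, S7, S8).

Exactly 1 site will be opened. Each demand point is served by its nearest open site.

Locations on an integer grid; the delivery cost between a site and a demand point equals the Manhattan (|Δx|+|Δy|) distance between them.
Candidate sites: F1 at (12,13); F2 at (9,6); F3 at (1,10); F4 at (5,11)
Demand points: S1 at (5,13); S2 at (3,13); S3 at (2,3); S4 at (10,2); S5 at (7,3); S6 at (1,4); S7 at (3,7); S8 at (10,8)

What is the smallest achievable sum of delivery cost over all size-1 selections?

Open {F2}.
  S1→F2 11, S2→F2 13, S3→F2 10, S4→F2 5, S5→F2 5, S6→F2 10, S7→F2 7, S8→F2 3  ⇒ total 64.
Compare {F4}: total 66.
Compare {F3}: total 72.
No size-1 selection does better; minimum is 64.

64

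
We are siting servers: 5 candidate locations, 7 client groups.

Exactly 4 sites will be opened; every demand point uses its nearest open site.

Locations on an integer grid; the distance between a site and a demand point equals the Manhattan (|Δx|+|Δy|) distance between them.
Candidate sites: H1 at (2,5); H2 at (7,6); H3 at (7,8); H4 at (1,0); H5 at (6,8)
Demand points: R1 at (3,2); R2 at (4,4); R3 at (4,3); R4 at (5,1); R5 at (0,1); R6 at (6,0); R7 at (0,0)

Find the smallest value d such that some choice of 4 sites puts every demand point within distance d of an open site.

5

Open {H1, H2, H3, H4}.
  Farthest demand point is R4 at distance 5 (to H4); all others are ≤ 5.
With {H1, H2, H4, H5} the worst case is 5.
With {H1, H3, H4, H5} the worst case is 5.
No size-4 selection achieves below 5.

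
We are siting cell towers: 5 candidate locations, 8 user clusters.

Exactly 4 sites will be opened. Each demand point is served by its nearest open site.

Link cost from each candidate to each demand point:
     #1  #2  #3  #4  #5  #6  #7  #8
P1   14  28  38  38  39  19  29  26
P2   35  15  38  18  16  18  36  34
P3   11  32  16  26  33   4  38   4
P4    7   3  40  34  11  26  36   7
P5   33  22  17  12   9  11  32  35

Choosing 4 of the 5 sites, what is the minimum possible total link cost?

Open {P1, P3, P4, P5}.
  #1→P4 7, #2→P4 3, #3→P3 16, #4→P5 12, #5→P5 9, #6→P3 4, #7→P1 29, #8→P3 4  ⇒ total 84.
Compare {P2, P3, P4, P5}: total 87.
Compare {P1, P2, P3, P4}: total 92.
No size-4 selection does better; minimum is 84.

84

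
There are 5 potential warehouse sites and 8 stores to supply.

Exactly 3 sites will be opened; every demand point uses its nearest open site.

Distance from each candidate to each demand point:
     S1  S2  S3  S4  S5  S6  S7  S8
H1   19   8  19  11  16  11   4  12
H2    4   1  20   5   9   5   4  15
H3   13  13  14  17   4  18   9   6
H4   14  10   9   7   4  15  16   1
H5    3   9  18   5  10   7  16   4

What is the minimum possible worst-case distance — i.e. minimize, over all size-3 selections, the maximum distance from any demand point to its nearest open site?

9

Open {H1, H2, H4}.
  Farthest demand point is S3 at distance 9 (to H4); all others are ≤ 9.
With {H1, H4, H5} the worst case is 9.
With {H2, H3, H4} the worst case is 9.
No size-3 selection achieves below 9.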